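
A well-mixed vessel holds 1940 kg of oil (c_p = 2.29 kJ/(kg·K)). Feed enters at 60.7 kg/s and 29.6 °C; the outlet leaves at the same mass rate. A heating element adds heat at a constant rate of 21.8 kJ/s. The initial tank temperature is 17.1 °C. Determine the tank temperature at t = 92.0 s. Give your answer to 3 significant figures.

29.0 °C

Unsteady energy balance on the tank contents: M c_p dT/dt = ṁ c_p (T_in − T) + 21.8.
Rearrange: dT/dt = (T_ss − T)/τ with τ = M/ṁ = 31.960 s and T_ss = T_in + Q̇/(ṁ c_p) = 29.757 °C.
T approaches T_ss exponentially: T(t) = T_ss + (T₀ − T_ss) e^(−t/τ).
T(92.0) = 29.757 + (-12.657)·e^(−92.0/31.960) = 29.757 + (-12.657)·0.056216 = 29.045 °C.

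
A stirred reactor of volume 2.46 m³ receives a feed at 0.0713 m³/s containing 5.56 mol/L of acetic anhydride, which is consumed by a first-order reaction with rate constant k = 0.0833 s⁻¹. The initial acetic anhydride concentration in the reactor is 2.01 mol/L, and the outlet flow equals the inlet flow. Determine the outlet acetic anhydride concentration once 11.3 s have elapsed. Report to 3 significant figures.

Species balance: V dC/dt = Q C_in − Q C − k V C.
This is linear with rate a = Q/V + k = 0.11228 s⁻¹.
C_ss = Q C_in/(Q + kV) = 1.4352 mol/L; C(t) = C_ss + (C₀ − C_ss) e^(−a t).
C(11.3) = 1.4352 + (0.57480)·e^(−0.11228·11.3) = 1.4352 + (0.57480)·0.28117 = 1.5968 mol/L.

1.60 mol/L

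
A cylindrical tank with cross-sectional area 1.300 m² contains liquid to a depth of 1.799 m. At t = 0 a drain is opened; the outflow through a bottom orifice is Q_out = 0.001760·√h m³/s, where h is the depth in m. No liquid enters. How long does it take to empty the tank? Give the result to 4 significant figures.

Mass balance (ρ constant): A dh/dt = −0.001760 √h.
∫ h^(−1/2) dh = −(0.001760/A) ∫ dt, giving 2√h = 2√h₀ − (0.001760/A) t.
Set h = 0: 2√h₀ = (0.001760/A) t_empty ⇒ t_empty = 2A√h₀/0.001760.
t_empty = 2·1.300·√1.799/0.001760 = 2.60000·1.34127/0.001760 = 1981.42 s.

1981 s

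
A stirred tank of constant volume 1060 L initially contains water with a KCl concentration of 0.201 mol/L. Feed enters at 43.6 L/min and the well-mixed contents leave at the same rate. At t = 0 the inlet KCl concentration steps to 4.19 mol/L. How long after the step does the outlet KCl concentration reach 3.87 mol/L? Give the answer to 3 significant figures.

61.3 min

Species balance: V dC/dt = Q(C_in − C) ⇒ τ = V/Q = 24.312 min.
C(t) = C_in + (C₀ − C_in) e^(−t/τ). Set C = 3.87 and solve for t:
e^(−t/τ) = (C − C_in)/(C₀ − C_in) = (3.87 − 4.19)/(0.201 − 4.19) = 0.080221
t = −τ ln(…) = 24.312 × 2.5230 = 61.338 min.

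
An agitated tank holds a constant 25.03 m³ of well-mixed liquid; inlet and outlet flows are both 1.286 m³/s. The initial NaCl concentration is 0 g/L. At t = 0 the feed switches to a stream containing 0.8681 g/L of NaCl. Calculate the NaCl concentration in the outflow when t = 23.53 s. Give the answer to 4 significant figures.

0.6090 g/L

Transient balance on the dissolved component: V dC/dt = Q(C_in − C).
So dC/dt = (C_in − C)/τ with τ = V/Q = 25.03/1.286 = 19.4635 s.
C approaches C_in exponentially: C(t) = C_in + (C₀ − C_in) e^(−t/τ).
C(23.53) = 0.8681 + (0 − 0.8681)·e^(−23.53/19.4635) = 0.8681 + (-0.868100)·0.298516 = 0.608958 g/L.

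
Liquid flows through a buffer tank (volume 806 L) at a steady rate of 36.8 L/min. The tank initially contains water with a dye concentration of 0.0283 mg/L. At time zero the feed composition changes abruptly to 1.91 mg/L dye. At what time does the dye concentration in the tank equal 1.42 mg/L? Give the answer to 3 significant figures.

29.5 min

Species balance: V dC/dt = Q(C_in − C) ⇒ τ = V/Q = 21.902 min.
C(t) = C_in + (C₀ − C_in) e^(−t/τ). Set C = 1.42 and solve for t:
e^(−t/τ) = (C − C_in)/(C₀ − C_in) = (1.42 − 1.91)/(0.0283 − 1.91) = 0.26040
t = −τ ln(…) = 21.902 × 1.3455 = 29.470 min.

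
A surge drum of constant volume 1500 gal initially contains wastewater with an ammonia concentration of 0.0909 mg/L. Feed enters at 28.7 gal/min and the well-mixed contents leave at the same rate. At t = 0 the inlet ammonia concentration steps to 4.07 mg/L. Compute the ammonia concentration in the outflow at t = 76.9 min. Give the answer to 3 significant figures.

Transient balance on the dissolved component: V dC/dt = Q(C_in − C).
Rewrite as dC/dt + C/τ = C_in/τ, τ = V/Q = 52.265 min.
C approaches C_in exponentially: C(t) = C_in + (C₀ − C_in) e^(−t/τ).
C(76.9) = 4.07 + (0.0909 − 4.07)·e^(−76.9/52.265) = 4.07 + (-3.9791)·0.22961 = 3.1563 mg/L.

3.16 mg/L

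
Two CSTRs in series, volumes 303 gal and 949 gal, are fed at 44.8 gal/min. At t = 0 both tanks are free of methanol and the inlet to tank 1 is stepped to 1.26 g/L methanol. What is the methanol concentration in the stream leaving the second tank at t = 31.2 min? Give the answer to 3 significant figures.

Time constants: τᵢ = Vᵢ/Q for each well-mixed tank.
τ₁ = 303/44.8 = 6.7634 min; τ₂ = 949/44.8 = 21.183 min.
Tank 1: C₁ = C_in(1 − e^(−t/τ₁)). Tank 2 (τ₁ ≠ τ₂): C₂ = C_in[1 − (τ₁ e^(−t/τ₁) − τ₂ e^(−t/τ₂))/(τ₁ − τ₂)].
At t = 31.2: e^(−t/τ₁) = 0.0099213, e^(−t/τ₂) = 0.22927.
C₂ = 1.26·[1 − (6.7634·0.0099213 − 21.183·0.22927)/(-14.420)] = 1.26·0.66785 = 0.84150 g/L.

0.841 g/L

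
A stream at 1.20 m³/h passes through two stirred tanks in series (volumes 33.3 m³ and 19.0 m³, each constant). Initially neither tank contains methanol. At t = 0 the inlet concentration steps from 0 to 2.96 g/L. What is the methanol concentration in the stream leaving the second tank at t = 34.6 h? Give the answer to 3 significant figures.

Each tank obeys Vᵢ dCᵢ/dt = Q(Cᵢ₋₁ − Cᵢ), so τᵢ = Vᵢ/Q.
τ₁ = 33.3/1.20 = 27.750 h; τ₂ = 19.0/1.20 = 15.833 h.
Solving the cascade with C₁(0)=C₂(0)=0 gives C₂(t) = C_in[1 − (τ₁ e^(−t/τ₁) − τ₂ e^(−t/τ₂))/(τ₁ − τ₂)].
At t = 34.6: e^(−t/τ₁) = 0.28741, e^(−t/τ₂) = 0.11245.
C₂ = 2.96·[1 − (27.750·0.28741 − 15.833·0.11245)/(11.917)] = 2.96·0.48012 = 1.4212 g/L.

1.42 g/L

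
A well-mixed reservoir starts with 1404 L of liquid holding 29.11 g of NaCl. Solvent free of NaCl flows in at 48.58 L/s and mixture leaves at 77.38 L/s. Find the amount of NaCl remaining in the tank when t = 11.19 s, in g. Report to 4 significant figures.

Let m(t) be the amount of NaCl. Volume: V(t) = V₀ + (Q_in − Q_out) t = 1404 − 28.8000 t; V(11.19) = 1081.73 L.
Species balance (pure solvent in): dm/dt = −Q_out · m/V(t).
Separate: dm/m = −Q_out dt/V(t) ⇒ ln(m/m₀) = −(Q_out/(Q_in−Q_out)) ln(V/V₀).
m = m₀ (V₀/V)^(Q_out/(Q_in−Q_out)) = 29.11 × (1404/1081.73)^(-2.68681) = 14.4465 g.

14.45 g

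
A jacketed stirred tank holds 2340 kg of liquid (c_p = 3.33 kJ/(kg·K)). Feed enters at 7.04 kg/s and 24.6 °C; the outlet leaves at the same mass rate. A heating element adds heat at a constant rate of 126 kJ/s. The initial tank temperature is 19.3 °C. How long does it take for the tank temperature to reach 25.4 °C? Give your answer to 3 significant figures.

Unsteady energy balance on the tank contents: M c_p dT/dt = ṁ c_p (T_in − T) + 126.
τ = M/ṁ = 332.39 s; T_ss = T_in + Q̇/(ṁ c_p) = 29.975 °C.
T(t) = T_ss + (T₀ − T_ss) e^(−t/τ). Set T = 25.4:
e^(−t/τ) = (25.4 − 29.975)/(19.3 − 29.975) = 0.42855
t = −332.39 · ln(0.42855) = 281.64 s.

282 s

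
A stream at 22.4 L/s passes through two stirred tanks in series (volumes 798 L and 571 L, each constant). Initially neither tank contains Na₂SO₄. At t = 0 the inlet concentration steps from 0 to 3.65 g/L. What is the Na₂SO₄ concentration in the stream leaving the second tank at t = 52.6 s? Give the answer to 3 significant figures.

Time constants: τᵢ = Vᵢ/Q for each well-mixed tank.
τ₁ = 798/22.4 = 35.625 s; τ₂ = 571/22.4 = 25.491 s.
Solving the cascade with C₁(0)=C₂(0)=0 gives C₂(t) = C_in[1 − (τ₁ e^(−t/τ₁) − τ₂ e^(−t/τ₂))/(τ₁ − τ₂)].
At t = 52.6: e^(−t/τ₁) = 0.22844, e^(−t/τ₂) = 0.12701.
C₂ = 3.65·[1 − (35.625·0.22844 − 25.491·0.12701)/(10.134)] = 3.65·0.51644 = 1.8850 g/L.

1.88 g/L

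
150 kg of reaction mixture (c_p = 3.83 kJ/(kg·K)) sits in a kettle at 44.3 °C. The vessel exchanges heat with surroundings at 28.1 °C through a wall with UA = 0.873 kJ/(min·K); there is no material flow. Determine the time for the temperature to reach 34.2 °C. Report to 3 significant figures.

Lumped-capacitance energy balance: M c_p dT/dt = UA(T_amb − T).
τ = M c_p/UA = 658.08 min; T_ss = T_amb = 28.100 °C.
T(t) = T_ss + (T₀ − T_ss)e^(−t/τ); set T = 34.2:
t = −τ ln[(T − T_ss)/(T₀ − T_ss)] = −658.08 · ln(0.37654) = 642.76 min.

643 min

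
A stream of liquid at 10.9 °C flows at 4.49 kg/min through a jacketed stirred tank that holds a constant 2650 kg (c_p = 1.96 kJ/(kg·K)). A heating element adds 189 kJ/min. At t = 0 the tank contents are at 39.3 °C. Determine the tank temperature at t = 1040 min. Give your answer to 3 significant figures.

M c_p dT/dt = ṁ c_p (T_in − T) + Q̇.
Rearrange: dT/dt = (T_ss − T)/τ with τ = M/ṁ = 590.20 min and T_ss = T_in + Q̇/(ṁ c_p) = 32.376 °C.
Solution: T(t) = T_ss + (T₀ − T_ss) e^(−t/τ).
T(1040) = 32.376 + (6.9237)·e^(−1040/590.20) = 32.376 + (6.9237)·0.17168 = 33.565 °C.

33.6 °C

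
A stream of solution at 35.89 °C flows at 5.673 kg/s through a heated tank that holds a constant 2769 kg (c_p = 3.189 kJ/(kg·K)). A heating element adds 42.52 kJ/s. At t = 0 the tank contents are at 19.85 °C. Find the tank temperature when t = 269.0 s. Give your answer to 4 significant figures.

Heat balance on the well-mixed liquid: M c_p dT/dt = ṁ c_p (T_in − T) + 42.52.
τ = M/ṁ = 488.102 s; T_ss = T_in + Q̇/(ṁ c_p) = 35.89 + 42.52/(5.673·3.189) = 38.2403 °C.
This is linear first-order; T(t) = T_ss + (T₀ − T_ss) e^(−t/τ).
T(269.0) = 38.2403 + (-18.3903)·e^(−269.0/488.102) = 38.2403 + (-18.3903)·0.576307 = 27.6418 °C.

27.64 °C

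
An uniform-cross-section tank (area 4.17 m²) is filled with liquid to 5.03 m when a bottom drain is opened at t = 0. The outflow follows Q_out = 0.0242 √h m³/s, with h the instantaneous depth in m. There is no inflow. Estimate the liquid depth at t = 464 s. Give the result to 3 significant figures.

0.804 m

With no inflow, A dh/dt = −0.0242 √h.
Separate and integrate: 2(√h − √h₀) = −(0.0242/A) t.
√h = √5.03 − 0.0242·464/(2·4.17) = 2.2428 − 1.3464 = 0.89639.
h = 0.89639² = 0.80351 m.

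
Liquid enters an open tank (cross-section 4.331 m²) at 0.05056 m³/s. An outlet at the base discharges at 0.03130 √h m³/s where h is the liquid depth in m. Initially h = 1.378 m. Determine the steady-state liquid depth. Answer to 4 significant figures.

A dh/dt = Q_in − 0.03130 √h. Steady state requires inflow = outflow:
Q_in = 0.03130 √h_ss ⇒ √h_ss = 0.05056/0.03130 = 1.61534.
h_ss = 1.61534² = 2.60931 m. (Since h₀ = 1.378 m < h_ss, the level will rise toward this value.)

2.609 m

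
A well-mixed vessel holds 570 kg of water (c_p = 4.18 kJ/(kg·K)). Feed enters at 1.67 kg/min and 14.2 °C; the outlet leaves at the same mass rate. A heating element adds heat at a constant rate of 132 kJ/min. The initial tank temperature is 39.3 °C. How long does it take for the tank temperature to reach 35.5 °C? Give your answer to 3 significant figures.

325 min

Heat balance on the well-mixed liquid: M c_p dT/dt = ṁ c_p (T_in − T) + 132.
τ = M/ṁ = 341.32 min; T_ss = T_in + Q̇/(ṁ c_p) = 33.110 °C.
T(t) = T_ss + (T₀ − T_ss) e^(−t/τ). Set T = 35.5:
e^(−t/τ) = (35.5 − 33.110)/(39.3 − 33.110) = 0.38615
t = −341.32 · ln(0.38615) = 324.77 min.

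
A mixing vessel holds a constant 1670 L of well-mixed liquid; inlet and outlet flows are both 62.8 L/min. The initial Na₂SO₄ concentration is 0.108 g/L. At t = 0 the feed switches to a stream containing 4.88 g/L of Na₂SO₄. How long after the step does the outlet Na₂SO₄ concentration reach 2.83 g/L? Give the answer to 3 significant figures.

Accumulation = in − out for the solute gives V dC/dt = Q(C_in − C), so τ = V/Q = 26.592 min.
C(t) = C_in + (C₀ − C_in) e^(−t/τ). Set C = 2.83 and solve for t:
e^(−t/τ) = (C − C_in)/(C₀ − C_in) = (2.83 − 4.88)/(0.108 − 4.88) = 0.42959
t = −τ ln(…) = 26.592 × 0.84493 = 22.469 min.

22.5 min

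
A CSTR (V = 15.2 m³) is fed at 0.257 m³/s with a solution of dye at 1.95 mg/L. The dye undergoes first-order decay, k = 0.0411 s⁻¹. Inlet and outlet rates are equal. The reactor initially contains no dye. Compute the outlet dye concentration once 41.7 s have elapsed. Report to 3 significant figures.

0.518 mg/L

Accumulation = in − out − consumed: V dC/dt = Q C_in − Q C − k V C.
dC/dt = (Q/V) C_in − (Q/V + k) C; effective rate a = Q/V + k = 0.016908 + 0.0411 = 0.058008 s⁻¹.
C_ss = Q C_in/(Q + kV) = 0.56838 mg/L; C(t) = C_ss + (C₀ − C_ss) e^(−a t).
C(41.7) = 0.56838 + (-0.56838)·e^(−0.058008·41.7) = 0.56838 + (-0.56838)·0.089017 = 0.51778 mg/L.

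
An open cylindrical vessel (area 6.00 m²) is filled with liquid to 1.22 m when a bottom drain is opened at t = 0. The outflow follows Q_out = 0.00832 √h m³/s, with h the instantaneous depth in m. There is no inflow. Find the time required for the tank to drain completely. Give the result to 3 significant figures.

With no inflow, A dh/dt = −0.00832 √h.
This is separable: 2 d(√h)/dt = −0.00832/A, so √h = √h₀ − (0.00832/(2A)) t.
Tank is empty when √h = 0: t_empty = 2A√h₀/0.00832.
t_empty = 2·6.00·√1.22/0.00832 = 12.000·1.1045/0.00832 = 1593.1 s.

1590 s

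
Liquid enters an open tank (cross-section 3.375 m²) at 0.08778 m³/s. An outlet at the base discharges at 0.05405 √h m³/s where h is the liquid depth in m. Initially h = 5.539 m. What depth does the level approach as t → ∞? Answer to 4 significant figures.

A dh/dt = Q_in − 0.05405 √h. Steady state requires inflow = outflow:
Q_in = 0.05405 √h_ss ⇒ √h_ss = 0.08778/0.05405 = 1.62405.
h_ss = 1.62405² = 2.63754 m. (Since h₀ = 5.539 m > h_ss, the level will fall toward this value.)

2.638 m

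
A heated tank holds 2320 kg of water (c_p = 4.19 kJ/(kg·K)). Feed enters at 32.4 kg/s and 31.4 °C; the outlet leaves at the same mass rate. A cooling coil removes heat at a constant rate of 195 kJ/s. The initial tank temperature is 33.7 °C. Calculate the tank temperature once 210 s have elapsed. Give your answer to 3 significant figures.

M c_p dT/dt = ṁ c_p (T_in − T) − Q̇.
Rearrange: dT/dt = (T_ss − T)/τ with τ = M/ṁ = 71.605 s and T_ss = T_in − Q̇/(ṁ c_p) = 29.964 °C.
Solution: T(t) = T_ss + (T₀ − T_ss) e^(−t/τ).
T(210) = 29.964 + (3.7364)·e^(−210/71.605) = 29.964 + (3.7364)·0.053250 = 30.163 °C.

30.2 °C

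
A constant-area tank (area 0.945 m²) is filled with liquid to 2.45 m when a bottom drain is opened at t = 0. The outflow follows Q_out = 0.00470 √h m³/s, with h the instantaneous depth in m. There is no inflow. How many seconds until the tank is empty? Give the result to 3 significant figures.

629 s

With no inflow, A dh/dt = −0.00470 √h.
This is separable: 2 d(√h)/dt = −0.00470/A, so √h = √h₀ − (0.00470/(2A)) t.
Tank is empty when √h = 0: t_empty = 2A√h₀/0.00470.
t_empty = 2·0.945·√2.45/0.00470 = 1.8900·1.5652/0.00470 = 629.43 s.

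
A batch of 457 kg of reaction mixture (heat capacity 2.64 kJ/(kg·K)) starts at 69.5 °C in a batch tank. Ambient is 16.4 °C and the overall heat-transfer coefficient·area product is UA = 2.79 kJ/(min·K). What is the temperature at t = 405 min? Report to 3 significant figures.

37.2 °C

Unsteady energy balance on the tank contents: M c_p dT/dt = −UA(T − T_amb).
dT/dt = (T_ss − T)/τ with T_ss = T_amb = 16.400 °C, τ = M c_p/UA = 457·2.64/2.79 = 432.43 min.
This is linear first-order; T(t) = T_ss + (T₀ − T_ss) e^(−t/τ).
T(405) = 16.400 + (53.100)·0.39197 = 37.214 °C.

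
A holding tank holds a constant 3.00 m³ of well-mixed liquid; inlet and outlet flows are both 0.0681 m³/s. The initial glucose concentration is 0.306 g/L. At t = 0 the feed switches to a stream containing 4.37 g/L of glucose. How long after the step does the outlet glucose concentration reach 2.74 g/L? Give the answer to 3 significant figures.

40.2 s

Species balance: V dC/dt = Q(C_in − C) ⇒ τ = V/Q = 44.053 s.
C(t) = C_in + (C₀ − C_in) e^(−t/τ). Set C = 2.74 and solve for t:
e^(−t/τ) = (C − C_in)/(C₀ − C_in) = (2.74 − 4.37)/(0.306 − 4.37) = 0.40108
t = −τ ln(…) = 44.053 × 0.91359 = 40.246 s.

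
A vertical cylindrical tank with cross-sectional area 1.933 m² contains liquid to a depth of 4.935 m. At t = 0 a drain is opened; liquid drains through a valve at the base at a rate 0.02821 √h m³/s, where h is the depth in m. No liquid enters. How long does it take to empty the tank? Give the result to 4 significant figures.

304.4 s

A dh/dt = −Q_out = −0.02821 √h.
This is separable: 2 d(√h)/dt = −0.02821/A, so √h = √h₀ − (0.02821/(2A)) t.
Tank is empty when √h = 0: t_empty = 2A√h₀/0.02821.
t_empty = 2·1.933·√4.935/0.02821 = 3.86600·2.22149/0.02821 = 304.440 s.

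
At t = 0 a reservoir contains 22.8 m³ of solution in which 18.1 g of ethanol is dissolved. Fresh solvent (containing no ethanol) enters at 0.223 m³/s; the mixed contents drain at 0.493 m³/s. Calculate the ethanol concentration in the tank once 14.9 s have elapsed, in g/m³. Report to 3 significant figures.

Total volume: dV/dt = Q_in − Q_out = -0.27000 m³/s, so V(t) = 22.8 − 0.27000 t and V(14.9) = 18.777 m³.
No ethanol enters, so dm/dt = −Q_out · (m/V).
Separate: dm/m = −Q_out dt/V(t) ⇒ ln(m/m₀) = −(Q_out/(Q_in−Q_out)) ln(V/V₀).
m = m₀ (V₀/V)^(Q_out/(Q_in−Q_out)) = 18.1 × (22.8/18.777)^(-1.8259) = 12.698 g.
C = m/V = 12.698/18.777 = 0.67626 g/m³.

0.676 g/m³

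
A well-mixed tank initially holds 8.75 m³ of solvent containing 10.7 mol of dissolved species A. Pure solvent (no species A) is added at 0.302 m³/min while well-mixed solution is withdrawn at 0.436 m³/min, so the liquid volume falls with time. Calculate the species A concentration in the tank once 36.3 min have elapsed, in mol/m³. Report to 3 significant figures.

0.196 mol/m³

Let m(t) be the amount of species A. Volume: V(t) = V₀ + (Q_in − Q_out) t = 8.75 − 0.13400 t; V(36.3) = 3.8858 m³.
Species balance (pure solvent in): dm/dt = −Q_out · m/V(t).
dm/m = −Q_out dt/(V₀ − 0.13400 t); integrating gives ln(m/m₀) = −(Q_out/(Q_in−Q_out)) ln(V/V₀).
m = m₀ (V₀/V)^(Q_out/(Q_in−Q_out)) = 10.7 × (8.75/3.8858)^(-3.2537) = 0.76270 mol.
C = m/V = 0.76270/3.8858 = 0.19628 mol/m³.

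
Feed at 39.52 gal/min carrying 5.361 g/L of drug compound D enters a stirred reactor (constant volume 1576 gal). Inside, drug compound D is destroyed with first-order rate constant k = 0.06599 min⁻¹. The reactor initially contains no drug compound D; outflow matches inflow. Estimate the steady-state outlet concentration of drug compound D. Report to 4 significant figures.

Accumulation = in − out − consumed: V dC/dt = Q C_in − Q C − k V C.
Steady state (dC/dt = 0): C_ss = Q C_in/(Q + kV) = C_in/(1 + kV/Q).
C_ss = 39.52·5.361/(39.52 + 0.06599·1576) = 211.867/143.520 = 1.47621 g/L.

1.476 g/L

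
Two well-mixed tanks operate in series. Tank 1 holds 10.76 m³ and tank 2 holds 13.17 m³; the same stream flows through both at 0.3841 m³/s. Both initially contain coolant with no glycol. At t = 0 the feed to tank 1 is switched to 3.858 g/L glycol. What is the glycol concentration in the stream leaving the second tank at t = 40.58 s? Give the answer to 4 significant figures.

1.449 g/L

Each tank obeys Vᵢ dCᵢ/dt = Q(Cᵢ₋₁ − Cᵢ), so τᵢ = Vᵢ/Q.
τ₁ = 10.76/0.3841 = 28.0135 s; τ₂ = 13.17/0.3841 = 34.2879 s.
Tank 1: C₁ = C_in(1 − e^(−t/τ₁)). Tank 2 (τ₁ ≠ τ₂): C₂ = C_in[1 − (τ₁ e^(−t/τ₁) − τ₂ e^(−t/τ₂))/(τ₁ − τ₂)].
At t = 40.58: e^(−t/τ₁) = 0.234902, e^(−t/τ₂) = 0.306203.
C₂ = 3.858·[1 − (28.0135·0.234902 − 34.2879·0.306203)/(-6.27441)] = 3.858·0.375458 = 1.44852 g/L.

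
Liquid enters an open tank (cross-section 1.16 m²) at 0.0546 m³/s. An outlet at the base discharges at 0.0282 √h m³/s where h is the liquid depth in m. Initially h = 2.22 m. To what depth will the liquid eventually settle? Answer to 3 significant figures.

Mass balance (ρ constant): A dh/dt = Q_in − 0.0282 √h. At steady state dh/dt = 0:
Q_in = 0.0282 √h_ss ⇒ √h_ss = 0.0546/0.0282 = 1.9362.
h_ss = 1.9362² = 3.7488 m. (Since h₀ = 2.22 m < h_ss, the level will rise toward this value.)

3.75 m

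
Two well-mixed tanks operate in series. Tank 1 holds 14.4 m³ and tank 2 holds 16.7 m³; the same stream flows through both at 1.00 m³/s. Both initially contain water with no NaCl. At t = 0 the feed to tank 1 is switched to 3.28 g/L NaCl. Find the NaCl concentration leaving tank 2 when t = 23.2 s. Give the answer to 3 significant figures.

Each tank obeys Vᵢ dCᵢ/dt = Q(Cᵢ₋₁ − Cᵢ), so τᵢ = Vᵢ/Q.
τ₁ = 14.4/1.00 = 14.400 s; τ₂ = 16.7/1.00 = 16.700 s.
Solving the cascade with C₁(0)=C₂(0)=0 gives C₂(t) = C_in[1 − (τ₁ e^(−t/τ₁) − τ₂ e^(−t/τ₂))/(τ₁ − τ₂)].
At t = 23.2: e^(−t/τ₁) = 0.19967, e^(−t/τ₂) = 0.24927.
C₂ = 3.28·[1 − (14.400·0.19967 − 16.700·0.24927)/(-2.3000)] = 3.28·0.44017 = 1.4438 g/L.

1.44 g/L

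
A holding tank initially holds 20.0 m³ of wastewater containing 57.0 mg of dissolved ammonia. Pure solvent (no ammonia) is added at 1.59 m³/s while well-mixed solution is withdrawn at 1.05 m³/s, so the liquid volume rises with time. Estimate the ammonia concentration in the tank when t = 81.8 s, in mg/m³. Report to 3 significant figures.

0.0921 mg/m³

Let m(t) be the amount of ammonia. Volume: V(t) = V₀ + (Q_in − Q_out) t = 20.0 + 0.54000 t; V(81.8) = 64.172 m³.
No ammonia enters, so dm/dt = −Q_out · (m/V).
Separate: dm/m = −Q_out dt/V(t) ⇒ ln(m/m₀) = −(Q_out/(Q_in−Q_out)) ln(V/V₀).
m = m₀ (V₀/V)^(Q_out/(Q_in−Q_out)) = 57.0 × (20.0/64.172)^(1.9444) = 5.9071 mg.
C = m/V = 5.9071/64.172 = 0.092051 mg/m³.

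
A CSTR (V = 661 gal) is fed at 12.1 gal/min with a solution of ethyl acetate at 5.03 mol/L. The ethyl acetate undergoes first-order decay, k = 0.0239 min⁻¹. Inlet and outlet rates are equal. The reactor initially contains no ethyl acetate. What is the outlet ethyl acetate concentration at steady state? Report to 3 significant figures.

2.18 mol/L

Species balance: V dC/dt = Q C_in − Q C − k V C.
Steady state (dC/dt = 0): C_ss = Q C_in/(Q + kV) = C_in/(1 + kV/Q).
C_ss = 12.1·5.03/(12.1 + 0.0239·661) = 60.863/27.898 = 2.1816 mol/L.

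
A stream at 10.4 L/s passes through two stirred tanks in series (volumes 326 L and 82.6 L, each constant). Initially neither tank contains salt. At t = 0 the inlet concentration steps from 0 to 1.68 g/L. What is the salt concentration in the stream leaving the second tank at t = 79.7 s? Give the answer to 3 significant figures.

Time constants: τᵢ = Vᵢ/Q for each well-mixed tank.
τ₁ = 326/10.4 = 31.346 s; τ₂ = 82.6/10.4 = 7.9423 s.
Solving the cascade with C₁(0)=C₂(0)=0 gives C₂(t) = C_in[1 − (τ₁ e^(−t/τ₁) − τ₂ e^(−t/τ₂))/(τ₁ − τ₂)].
At t = 79.7: e^(−t/τ₁) = 0.078663, e^(−t/τ₂) = 4.3844e-05.
C₂ = 1.68·[1 − (31.346·0.078663 − 7.9423·4.3844e-05)/(23.404)] = 1.68·0.89466 = 1.5030 g/L.

1.50 g/L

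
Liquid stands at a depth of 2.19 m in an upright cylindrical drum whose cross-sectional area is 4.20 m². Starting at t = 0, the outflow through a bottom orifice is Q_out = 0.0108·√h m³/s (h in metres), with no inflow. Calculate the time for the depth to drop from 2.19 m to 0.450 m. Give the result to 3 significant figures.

629 s

Mass balance (ρ constant): A dh/dt = −0.0108 √h.
∫ h^(−1/2) dh = −(0.0108/A) ∫ dt, giving 2√h = 2√h₀ − (0.0108/A) t.
t = 2A(√h₀ − √h)/0.0108 = 2·4.20·(√2.19 − √0.450)/0.0108
  = 8.4000 × (1.4799 − 0.67082) / 0.0108 = 629.26 s.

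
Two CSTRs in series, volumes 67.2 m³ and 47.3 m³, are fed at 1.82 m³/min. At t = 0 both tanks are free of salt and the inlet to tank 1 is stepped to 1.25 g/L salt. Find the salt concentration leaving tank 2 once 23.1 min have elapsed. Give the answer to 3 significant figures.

0.214 g/L

Each tank obeys Vᵢ dCᵢ/dt = Q(Cᵢ₋₁ − Cᵢ), so τᵢ = Vᵢ/Q.
τ₁ = 67.2/1.82 = 36.923 min; τ₂ = 47.3/1.82 = 25.989 min.
Tank 1: C₁ = C_in(1 − e^(−t/τ₁)). Tank 2 (τ₁ ≠ τ₂): C₂ = C_in[1 − (τ₁ e^(−t/τ₁) − τ₂ e^(−t/τ₂))/(τ₁ − τ₂)].
At t = 23.1: e^(−t/τ₁) = 0.53493, e^(−t/τ₂) = 0.41113.
C₂ = 1.25·[1 − (36.923·0.53493 − 25.989·0.41113)/(10.934)] = 1.25·0.17083 = 0.21354 g/L.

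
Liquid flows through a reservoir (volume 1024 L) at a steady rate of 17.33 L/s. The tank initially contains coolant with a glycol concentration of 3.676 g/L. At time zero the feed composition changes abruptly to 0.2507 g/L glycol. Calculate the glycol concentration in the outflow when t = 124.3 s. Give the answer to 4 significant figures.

0.6686 g/L

Mass balance on the solute (V constant): V dC/dt = Q(C_in − C).
Time constant τ = V/Q = 1024/17.33 = 59.0883 s.
This is linear first-order; C(t) = C_in + (C₀ − C_in) e^(−t/τ).
C(124.3) = 0.2507 + (3.676 − 0.2507)·e^(−124.3/59.0883) = 0.2507 + (3.42530)·0.122012 = 0.668629 g/L.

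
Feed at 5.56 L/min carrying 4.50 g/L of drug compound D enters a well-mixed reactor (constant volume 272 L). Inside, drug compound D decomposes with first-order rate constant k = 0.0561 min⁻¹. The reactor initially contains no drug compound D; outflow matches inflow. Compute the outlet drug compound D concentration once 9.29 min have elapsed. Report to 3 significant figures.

Species balance: V dC/dt = Q C_in − Q C − k V C.
dC/dt = (Q/V) C_in − (Q/V + k) C; effective rate a = Q/V + k = 0.020441 + 0.0561 = 0.076541 min⁻¹.
C_ss = Q C_in/(Q + kV) = 1.2018 g/L; C(t) = C_ss + (C₀ − C_ss) e^(−a t).
C(9.29) = 1.2018 + (-1.2018)·e^(−0.076541·9.29) = 1.2018 + (-1.2018)·0.49112 = 0.61156 g/L.

0.612 g/L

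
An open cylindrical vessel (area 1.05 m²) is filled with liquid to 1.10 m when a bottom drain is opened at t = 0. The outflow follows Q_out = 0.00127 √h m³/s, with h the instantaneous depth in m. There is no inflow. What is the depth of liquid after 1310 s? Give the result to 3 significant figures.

0.0658 m

With no inflow, A dh/dt = −0.00127 √h.
Separate and integrate: 2(√h − √h₀) = −(0.00127/A) t.
√h = √1.10 − 0.00127·1310/(2·1.05) = 1.0488 − 0.79224 = 0.25657.
h = 0.25657² = 0.065829 m.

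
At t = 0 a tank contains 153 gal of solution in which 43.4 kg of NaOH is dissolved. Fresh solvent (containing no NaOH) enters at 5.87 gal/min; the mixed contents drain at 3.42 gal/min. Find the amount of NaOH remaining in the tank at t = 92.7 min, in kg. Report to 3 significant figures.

12.2 kg

Let m(t) be the amount of NaOH. Volume: V(t) = V₀ + (Q_in − Q_out) t = 153 + 2.4500 t; V(92.7) = 380.12 gal.
No NaOH enters, so dm/dt = −Q_out · (m/V).
dm/m = −Q_out dt/(V₀ + 2.4500 t); integrating gives ln(m/m₀) = −(Q_out/(Q_in−Q_out)) ln(V/V₀).
m = m₀ (V₀/V)^(Q_out/(Q_in−Q_out)) = 43.4 × (153/380.12)^(1.3959) = 12.184 kg.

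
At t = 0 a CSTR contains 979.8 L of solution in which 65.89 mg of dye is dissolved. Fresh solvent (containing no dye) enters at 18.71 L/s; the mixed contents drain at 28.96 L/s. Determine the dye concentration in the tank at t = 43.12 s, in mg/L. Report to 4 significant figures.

Total volume: dV/dt = Q_in − Q_out = -10.2500 L/s, so V(t) = 979.8 − 10.2500 t and V(43.12) = 537.820 L.
No dye enters, so dm/dt = −Q_out · (m/V).
Separate: dm/m = −Q_out dt/V(t) ⇒ ln(m/m₀) = −(Q_out/(Q_in−Q_out)) ln(V/V₀).
m = m₀ (V₀/V)^(Q_out/(Q_in−Q_out)) = 65.89 × (979.8/537.820)^(-2.82537) = 12.1007 mg.
C = m/V = 12.1007/537.820 = 0.0224995 mg/L.

0.02250 mg/L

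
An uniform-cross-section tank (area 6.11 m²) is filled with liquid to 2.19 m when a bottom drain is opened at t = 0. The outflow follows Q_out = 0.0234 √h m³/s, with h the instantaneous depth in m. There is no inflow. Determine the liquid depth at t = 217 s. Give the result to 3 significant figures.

1.13 m

With no inflow, A dh/dt = −0.0234 √h.
This is separable: 2 d(√h)/dt = −0.0234/A, so √h = √h₀ − (0.0234/(2A)) t.
√h = √2.19 − 0.0234·217/(2·6.11) = 1.4799 − 0.41553 = 1.0643.
h = 1.0643² = 1.1328 m.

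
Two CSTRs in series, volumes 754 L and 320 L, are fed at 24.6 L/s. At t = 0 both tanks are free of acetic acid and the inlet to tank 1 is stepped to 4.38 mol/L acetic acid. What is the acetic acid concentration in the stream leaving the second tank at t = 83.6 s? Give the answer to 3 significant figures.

3.89 mol/L

Time constants: τᵢ = Vᵢ/Q for each well-mixed tank.
τ₁ = 754/24.6 = 30.650 s; τ₂ = 320/24.6 = 13.008 s.
Tank 1: C₁ = C_in(1 − e^(−t/τ₁)). Tank 2 (τ₁ ≠ τ₂): C₂ = C_in[1 − (τ₁ e^(−t/τ₁) − τ₂ e^(−t/τ₂))/(τ₁ − τ₂)].
At t = 83.6: e^(−t/τ₁) = 0.065380, e^(−t/τ₂) = 0.0016177.
C₂ = 4.38·[1 − (30.650·0.065380 − 13.008·0.0016177)/(17.642)] = 4.38·0.88761 = 3.8877 mol/L.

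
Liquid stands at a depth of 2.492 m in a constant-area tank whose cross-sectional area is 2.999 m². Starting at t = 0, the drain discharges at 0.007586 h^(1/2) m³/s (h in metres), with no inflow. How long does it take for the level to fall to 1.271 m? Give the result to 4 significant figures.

A dh/dt = −Q_out = −0.007586 √h.
∫ h^(−1/2) dh = −(0.007586/A) ∫ dt, giving 2√h = 2√h₀ − (0.007586/A) t.
t = 2A(√h₀ − √h)/0.007586 = 2·2.999·(√2.492 − √1.271)/0.007586
  = 5.99800 × (1.57861 − 1.12739) / 0.007586 = 356.765 s.

356.8 s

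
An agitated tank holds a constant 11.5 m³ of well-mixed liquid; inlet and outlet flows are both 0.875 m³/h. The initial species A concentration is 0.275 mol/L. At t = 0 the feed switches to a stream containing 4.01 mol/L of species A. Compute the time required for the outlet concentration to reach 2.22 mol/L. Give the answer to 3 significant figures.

Mass balance on the solute (V constant): V dC/dt = Q(C_in − C), so τ = V/Q = 13.143 h.
C(t) = C_in + (C₀ − C_in) e^(−t/τ). Set C = 2.22 and solve for t:
e^(−t/τ) = (C − C_in)/(C₀ − C_in) = (2.22 − 4.01)/(0.275 − 4.01) = 0.47925
t = −τ ln(…) = 13.143 × 0.73553 = 9.6670 h.

9.67 h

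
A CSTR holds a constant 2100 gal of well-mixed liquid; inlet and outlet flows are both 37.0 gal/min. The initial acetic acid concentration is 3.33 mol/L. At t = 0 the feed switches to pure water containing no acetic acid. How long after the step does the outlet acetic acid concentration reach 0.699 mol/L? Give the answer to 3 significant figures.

Species balance: V dC/dt = Q(C_in − C) ⇒ τ = V/Q = 56.757 min.
C(t) = C_in + (C₀ − C_in) e^(−t/τ). Set C = 0.699 and solve for t:
e^(−t/τ) = (C − C_in)/(C₀ − C_in) = (0.699 − 0)/(3.33 − 0) = 0.20991
t = −τ ln(…) = 56.757 × 1.5611 = 88.602 min.

88.6 min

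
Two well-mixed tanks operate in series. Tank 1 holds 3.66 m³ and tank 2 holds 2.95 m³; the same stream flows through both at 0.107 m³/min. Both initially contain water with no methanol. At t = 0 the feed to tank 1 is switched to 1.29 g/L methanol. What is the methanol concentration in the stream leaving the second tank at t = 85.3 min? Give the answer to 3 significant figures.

0.984 g/L

Each tank obeys Vᵢ dCᵢ/dt = Q(Cᵢ₋₁ − Cᵢ), so τᵢ = Vᵢ/Q.
τ₁ = 3.66/0.107 = 34.206 min; τ₂ = 2.95/0.107 = 27.570 min.
Tank 1: C₁ = C_in(1 − e^(−t/τ₁)). Tank 2 (τ₁ ≠ τ₂): C₂ = C_in[1 − (τ₁ e^(−t/τ₁) − τ₂ e^(−t/τ₂))/(τ₁ − τ₂)].
At t = 85.3: e^(−t/τ₁) = 0.082600, e^(−t/τ₂) = 0.045323.
C₂ = 1.29·[1 − (34.206·0.082600 − 27.570·0.045323)/(6.6355)] = 1.29·0.76252 = 0.98365 g/L.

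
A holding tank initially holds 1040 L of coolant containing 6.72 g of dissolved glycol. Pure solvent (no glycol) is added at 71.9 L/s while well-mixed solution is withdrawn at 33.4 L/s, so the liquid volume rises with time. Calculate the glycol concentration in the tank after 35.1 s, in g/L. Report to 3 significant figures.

0.00136 g/L

Total volume: dV/dt = Q_in − Q_out = 38.500 L/s, so V(t) = 1040 + 38.500 t and V(35.1) = 2391.4 L.
Solute balance: dm/dt = 0 − Q_out C = −Q_out m/V(t).
Separate: dm/m = −Q_out dt/V(t) ⇒ ln(m/m₀) = −(Q_out/(Q_in−Q_out)) ln(V/V₀).
m = m₀ (V₀/V)^(Q_out/(Q_in−Q_out)) = 6.72 × (1040/2391.4)^(0.86753) = 3.2633 g.
C = m/V = 3.2633/2391.4 = 0.0013646 g/L.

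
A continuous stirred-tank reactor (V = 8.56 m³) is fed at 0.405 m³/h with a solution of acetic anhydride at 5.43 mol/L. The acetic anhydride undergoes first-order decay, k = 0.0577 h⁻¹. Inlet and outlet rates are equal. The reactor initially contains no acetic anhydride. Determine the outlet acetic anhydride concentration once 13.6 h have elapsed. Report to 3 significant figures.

V dC/dt = Q(C_in − C) − k V C.
dC/dt = (Q/V) C_in − (Q/V + k) C; effective rate a = Q/V + k = 0.047313 + 0.0577 = 0.10501 h⁻¹.
C_ss = Q C_in/(Q + kV) = 2.4465 mol/L; C(t) = C_ss + (C₀ − C_ss) e^(−a t).
C(13.6) = 2.4465 + (-2.4465)·e^(−0.10501·13.6) = 2.4465 + (-2.4465)·0.23975 = 1.8599 mol/L.

1.86 mol/L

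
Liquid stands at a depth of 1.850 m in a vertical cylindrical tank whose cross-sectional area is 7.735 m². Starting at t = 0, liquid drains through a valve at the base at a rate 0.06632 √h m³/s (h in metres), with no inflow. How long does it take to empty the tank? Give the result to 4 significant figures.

317.3 s

With no inflow, A dh/dt = −0.06632 √h.
This is separable: 2 d(√h)/dt = −0.06632/A, so √h = √h₀ − (0.06632/(2A)) t.
Set h = 0: 2√h₀ = (0.06632/A) t_empty ⇒ t_empty = 2A√h₀/0.06632.
t_empty = 2·7.735·√1.850/0.06632 = 15.4700·1.36015/0.06632 = 317.272 s.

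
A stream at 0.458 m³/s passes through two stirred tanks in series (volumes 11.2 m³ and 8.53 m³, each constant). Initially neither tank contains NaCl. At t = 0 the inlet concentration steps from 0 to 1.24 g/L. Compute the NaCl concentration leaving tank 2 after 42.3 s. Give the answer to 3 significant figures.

Species balance on tank i: dCᵢ/dt = (Cᵢ₋₁ − Cᵢ)/τᵢ with τᵢ = Vᵢ/Q.
τ₁ = 11.2/0.458 = 24.454 s; τ₂ = 8.53/0.458 = 18.624 s.
Solving the cascade with C₁(0)=C₂(0)=0 gives C₂(t) = C_in[1 − (τ₁ e^(−t/τ₁) − τ₂ e^(−t/τ₂))/(τ₁ − τ₂)].
At t = 42.3: e^(−t/τ₁) = 0.17733, e^(−t/τ₂) = 0.10319.
C₂ = 1.24·[1 − (24.454·0.17733 − 18.624·0.10319)/(5.8297)] = 1.24·0.58582 = 0.72642 g/L.

0.726 g/L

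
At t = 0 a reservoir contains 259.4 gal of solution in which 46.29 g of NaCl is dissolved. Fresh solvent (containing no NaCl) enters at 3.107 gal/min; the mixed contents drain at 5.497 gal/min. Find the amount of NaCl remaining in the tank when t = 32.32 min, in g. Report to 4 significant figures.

20.53 g

Let m(t) be the amount of NaCl. Volume: V(t) = V₀ + (Q_in − Q_out) t = 259.4 − 2.39000 t; V(32.32) = 182.155 gal.
No NaCl enters, so dm/dt = −Q_out · (m/V).
dm/m = −Q_out dt/(V₀ − 2.39000 t); integrating gives ln(m/m₀) = −(Q_out/(Q_in−Q_out)) ln(V/V₀).
m = m₀ (V₀/V)^(Q_out/(Q_in−Q_out)) = 46.29 × (259.4/182.155)^(-2.30000) = 20.5292 g.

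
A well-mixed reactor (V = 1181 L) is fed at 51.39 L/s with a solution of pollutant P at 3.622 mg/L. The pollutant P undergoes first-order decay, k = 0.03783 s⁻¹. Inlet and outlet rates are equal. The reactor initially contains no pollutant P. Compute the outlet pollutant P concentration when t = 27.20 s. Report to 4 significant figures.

V dC/dt = Q(C_in − C) − k V C.
dC/dt = (Q/V) C_in − (Q/V + k) C; effective rate a = Q/V + k = 0.0435140 + 0.03783 = 0.0813440 s⁻¹.
C_ss = Q C_in/(Q + kV) = 1.93754 mg/L; C(t) = C_ss + (C₀ − C_ss) e^(−a t).
C(27.20) = 1.93754 + (-1.93754)·e^(−0.0813440·27.20) = 1.93754 + (-1.93754)·0.109421 = 1.72554 mg/L.

1.726 mg/L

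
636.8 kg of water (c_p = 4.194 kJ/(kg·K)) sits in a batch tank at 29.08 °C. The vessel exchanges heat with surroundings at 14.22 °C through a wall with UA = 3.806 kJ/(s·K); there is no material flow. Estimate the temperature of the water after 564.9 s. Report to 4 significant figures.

Lumped-capacitance energy balance: M c_p dT/dt = UA(T_amb − T).
dT/dt = (T_ss − T)/τ with T_ss = T_amb = 14.2200 °C, τ = M c_p/UA = 636.8·4.194/3.806 = 701.718 s.
This is linear first-order; T(t) = T_ss + (T₀ − T_ss) e^(−t/τ).
T(564.9) = 14.2200 + (14.8600)·0.447077 = 20.8636 °C.

20.86 °C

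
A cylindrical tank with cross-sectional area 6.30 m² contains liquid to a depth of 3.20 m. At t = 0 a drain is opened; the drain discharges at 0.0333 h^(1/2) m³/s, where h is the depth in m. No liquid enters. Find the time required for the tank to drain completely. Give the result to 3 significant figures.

677 s

A dh/dt = −Q_out = −0.0333 √h.
Separate and integrate: 2(√h − √h₀) = −(0.0333/A) t.
Set h = 0: 2√h₀ = (0.0333/A) t_empty ⇒ t_empty = 2A√h₀/0.0333.
t_empty = 2·6.30·√3.20/0.0333 = 12.600·1.7889/0.0333 = 676.86 s.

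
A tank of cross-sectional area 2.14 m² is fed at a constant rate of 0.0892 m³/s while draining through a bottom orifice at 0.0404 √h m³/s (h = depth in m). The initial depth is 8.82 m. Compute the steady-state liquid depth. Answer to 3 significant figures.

4.87 m

Unsteady balance on liquid volume: A dh/dt = Q_in − 0.0404 √h. At steady state dh/dt = 0:
Q_in = 0.0404 √h_ss ⇒ √h_ss = 0.0892/0.0404 = 2.2079.
h_ss = 2.2079² = 4.8749 m. (Since h₀ = 8.82 m > h_ss, the level will fall toward this value.)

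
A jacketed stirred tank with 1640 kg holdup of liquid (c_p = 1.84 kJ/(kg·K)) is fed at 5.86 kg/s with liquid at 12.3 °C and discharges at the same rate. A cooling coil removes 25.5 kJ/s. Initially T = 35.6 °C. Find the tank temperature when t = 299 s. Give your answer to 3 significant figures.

18.8 °C

Unsteady energy balance on the tank contents: M c_p dT/dt = ṁ c_p (T_in − T) − 25.5.
Rearrange: dT/dt = (T_ss − T)/τ with τ = M/ṁ = 279.86 s and T_ss = T_in − Q̇/(ṁ c_p) = 9.9350 °C.
This is linear first-order; T(t) = T_ss + (T₀ − T_ss) e^(−t/τ).
T(299) = 9.9350 + (25.665)·e^(−299/279.86) = 9.9350 + (25.665)·0.34357 = 18.753 °C.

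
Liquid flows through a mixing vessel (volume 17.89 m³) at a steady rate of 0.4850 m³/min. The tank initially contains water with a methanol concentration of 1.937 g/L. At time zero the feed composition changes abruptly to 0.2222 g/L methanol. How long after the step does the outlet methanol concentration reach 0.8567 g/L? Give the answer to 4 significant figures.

Species balance: V dC/dt = Q(C_in − C) ⇒ τ = V/Q = 36.8866 min.
C(t) = C_in + (C₀ − C_in) e^(−t/τ). Set C = 0.8567 and solve for t:
e^(−t/τ) = (C − C_in)/(C₀ − C_in) = (0.8567 − 0.2222)/(1.937 − 0.2222) = 0.370014
t = −τ ln(…) = 36.8866 × 0.994214 = 36.6732 min.

36.67 min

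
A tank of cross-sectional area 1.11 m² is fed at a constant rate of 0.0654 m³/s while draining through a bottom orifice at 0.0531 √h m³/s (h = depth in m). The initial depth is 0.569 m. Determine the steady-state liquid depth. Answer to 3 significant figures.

1.52 m

Unsteady balance on liquid volume: A dh/dt = Q_in − 0.0531 √h. At steady state dh/dt = 0:
Q_in = 0.0531 √h_ss ⇒ √h_ss = 0.0654/0.0531 = 1.2316.
h_ss = 1.2316² = 1.5169 m. (Since h₀ = 0.569 m < h_ss, the level will rise toward this value.)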